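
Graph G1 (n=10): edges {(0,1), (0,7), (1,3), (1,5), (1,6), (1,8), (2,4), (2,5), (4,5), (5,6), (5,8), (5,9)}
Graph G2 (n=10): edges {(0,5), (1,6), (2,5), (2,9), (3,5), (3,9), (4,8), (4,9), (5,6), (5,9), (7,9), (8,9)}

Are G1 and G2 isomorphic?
Yes, isomorphic

The graphs are isomorphic.
One valid mapping φ: V(G1) → V(G2): 0→6, 1→5, 2→4, 3→0, 4→8, 5→9, 6→3, 7→1, 8→2, 9→7

Verify φ preserves adjacency — for each edge of G1, its image is an edge of G2:
  (0,1) → (φ(0),φ(1)) = (5,6) ∈ E(G2) ✓
  (0,7) → (φ(0),φ(7)) = (1,6) ∈ E(G2) ✓
  (1,3) → (φ(1),φ(3)) = (0,5) ∈ E(G2) ✓
  (1,5) → (φ(1),φ(5)) = (5,9) ∈ E(G2) ✓
  (1,6) → (φ(1),φ(6)) = (3,5) ∈ E(G2) ✓
  (1,8) → (φ(1),φ(8)) = (2,5) ∈ E(G2) ✓
  (2,4) → (φ(2),φ(4)) = (4,8) ∈ E(G2) ✓
  (2,5) → (φ(2),φ(5)) = (4,9) ∈ E(G2) ✓
  (4,5) → (φ(4),φ(5)) = (8,9) ∈ E(G2) ✓
  (5,6) → (φ(5),φ(6)) = (3,9) ∈ E(G2) ✓
  (5,8) → (φ(5),φ(8)) = (2,9) ∈ E(G2) ✓
  (5,9) → (φ(5),φ(9)) = (7,9) ∈ E(G2) ✓
All 12 edges of G1 map to edges of G2, and |E(G1)| = |E(G2)| = 12, so φ is a bijection on edges as well as vertices. Hence G1 ≅ G2.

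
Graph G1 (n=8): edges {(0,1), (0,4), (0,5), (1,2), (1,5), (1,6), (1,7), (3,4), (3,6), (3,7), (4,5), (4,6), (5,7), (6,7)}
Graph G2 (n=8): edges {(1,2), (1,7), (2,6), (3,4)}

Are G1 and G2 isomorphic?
No, not isomorphic

The graphs are NOT isomorphic.

Connected components of G1: 1 component(s) with vertex sets [[0, 1, 2, 3, 4, 5, 6, 7]], sizes [8].
Connected components of G2: 4 component(s) with vertex sets [[0], [5], [3, 4], [1, 2, 6, 7]], sizes [1, 1, 2, 4].
The number of connected components (and the multiset of component sizes) is an isomorphism invariant — an isomorphism maps each component of G1 bijectively onto a component of G2. Since G1 has 1 component(s) and G2 has 4, they cannot be isomorphic.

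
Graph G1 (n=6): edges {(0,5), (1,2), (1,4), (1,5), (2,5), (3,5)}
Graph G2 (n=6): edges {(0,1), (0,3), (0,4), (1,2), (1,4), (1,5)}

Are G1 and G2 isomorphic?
Yes, isomorphic

The graphs are isomorphic.
One valid mapping φ: V(G1) → V(G2): 0→5, 1→0, 2→4, 3→2, 4→3, 5→1

Verify φ preserves adjacency — for each edge of G1, its image is an edge of G2:
  (0,5) → (φ(0),φ(5)) = (1,5) ∈ E(G2) ✓
  (1,2) → (φ(1),φ(2)) = (0,4) ∈ E(G2) ✓
  (1,4) → (φ(1),φ(4)) = (0,3) ∈ E(G2) ✓
  (1,5) → (φ(1),φ(5)) = (0,1) ∈ E(G2) ✓
  (2,5) → (φ(2),φ(5)) = (1,4) ∈ E(G2) ✓
  (3,5) → (φ(3),φ(5)) = (1,2) ∈ E(G2) ✓
All 6 edges of G1 map to edges of G2, and |E(G1)| = |E(G2)| = 6, so φ is a bijection on edges as well as vertices. Hence G1 ≅ G2.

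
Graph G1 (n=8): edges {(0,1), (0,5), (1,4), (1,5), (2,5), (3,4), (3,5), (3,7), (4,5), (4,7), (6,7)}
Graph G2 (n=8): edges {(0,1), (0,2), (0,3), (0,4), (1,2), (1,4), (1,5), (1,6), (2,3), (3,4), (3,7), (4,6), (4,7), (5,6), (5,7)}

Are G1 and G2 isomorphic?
No, not isomorphic

The graphs are NOT isomorphic.

Degrees in G1: deg(0)=2, deg(1)=3, deg(2)=1, deg(3)=3, deg(4)=4, deg(5)=5, deg(6)=1, deg(7)=3.
Sorted degree sequence of G1: [5, 4, 3, 3, 3, 2, 1, 1].
Degrees in G2: deg(0)=4, deg(1)=5, deg(2)=3, deg(3)=4, deg(4)=5, deg(5)=3, deg(6)=3, deg(7)=3.
Sorted degree sequence of G2: [5, 5, 4, 4, 3, 3, 3, 3].
The (sorted) degree sequence is an isomorphism invariant, so since G1 and G2 have different degree sequences they cannot be isomorphic.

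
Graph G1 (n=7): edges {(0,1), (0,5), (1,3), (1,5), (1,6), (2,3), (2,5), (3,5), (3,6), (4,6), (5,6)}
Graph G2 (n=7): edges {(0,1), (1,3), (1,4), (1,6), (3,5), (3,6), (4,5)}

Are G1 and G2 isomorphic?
No, not isomorphic

The graphs are NOT isomorphic.

Connected components of G1: 1 component(s) with vertex sets [[0, 1, 2, 3, 4, 5, 6]], sizes [7].
Connected components of G2: 2 component(s) with vertex sets [[2], [0, 1, 3, 4, 5, 6]], sizes [1, 6].
The number of connected components (and the multiset of component sizes) is an isomorphism invariant — an isomorphism maps each component of G1 bijectively onto a component of G2. Since G1 has 1 component(s) and G2 has 2, they cannot be isomorphic.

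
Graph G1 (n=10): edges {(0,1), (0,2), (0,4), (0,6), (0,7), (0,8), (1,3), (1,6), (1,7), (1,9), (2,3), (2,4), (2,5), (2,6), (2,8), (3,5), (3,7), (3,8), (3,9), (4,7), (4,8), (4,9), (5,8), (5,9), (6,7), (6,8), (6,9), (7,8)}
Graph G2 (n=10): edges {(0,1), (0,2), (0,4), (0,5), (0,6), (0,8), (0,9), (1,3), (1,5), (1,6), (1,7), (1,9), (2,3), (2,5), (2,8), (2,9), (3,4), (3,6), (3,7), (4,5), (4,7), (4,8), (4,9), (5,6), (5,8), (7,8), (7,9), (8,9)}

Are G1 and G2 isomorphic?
Yes, isomorphic

The graphs are isomorphic.
One valid mapping φ: V(G1) → V(G2): 0→8, 1→7, 2→5, 3→1, 4→2, 5→6, 6→4, 7→9, 8→0, 9→3

Verify φ preserves adjacency — for each edge of G1, its image is an edge of G2:
  (0,1) → (φ(0),φ(1)) = (7,8) ∈ E(G2) ✓
  (0,2) → (φ(0),φ(2)) = (5,8) ∈ E(G2) ✓
  (0,4) → (φ(0),φ(4)) = (2,8) ∈ E(G2) ✓
  (0,6) → (φ(0),φ(6)) = (4,8) ∈ E(G2) ✓
  (0,7) → (φ(0),φ(7)) = (8,9) ∈ E(G2) ✓
  (0,8) → (φ(0),φ(8)) = (0,8) ∈ E(G2) ✓
  (1,3) → (φ(1),φ(3)) = (1,7) ∈ E(G2) ✓
  (1,6) → (φ(1),φ(6)) = (4,7) ∈ E(G2) ✓
  (1,7) → (φ(1),φ(7)) = (7,9) ∈ E(G2) ✓
  (1,9) → (φ(1),φ(9)) = (3,7) ∈ E(G2) ✓
  (2,3) → (φ(2),φ(3)) = (1,5) ∈ E(G2) ✓
  (2,4) → (φ(2),φ(4)) = (2,5) ∈ E(G2) ✓
  (2,5) → (φ(2),φ(5)) = (5,6) ∈ E(G2) ✓
  (2,6) → (φ(2),φ(6)) = (4,5) ∈ E(G2) ✓
  (2,8) → (φ(2),φ(8)) = (0,5) ∈ E(G2) ✓
  (3,5) → (φ(3),φ(5)) = (1,6) ∈ E(G2) ✓
  (3,7) → (φ(3),φ(7)) = (1,9) ∈ E(G2) ✓
  (3,8) → (φ(3),φ(8)) = (0,1) ∈ E(G2) ✓
  (3,9) → (φ(3),φ(9)) = (1,3) ∈ E(G2) ✓
  (4,7) → (φ(4),φ(7)) = (2,9) ∈ E(G2) ✓
  (4,8) → (φ(4),φ(8)) = (0,2) ∈ E(G2) ✓
  (4,9) → (φ(4),φ(9)) = (2,3) ∈ E(G2) ✓
  (5,8) → (φ(5),φ(8)) = (0,6) ∈ E(G2) ✓
  (5,9) → (φ(5),φ(9)) = (3,6) ∈ E(G2) ✓
  (6,7) → (φ(6),φ(7)) = (4,9) ∈ E(G2) ✓
  (6,8) → (φ(6),φ(8)) = (0,4) ∈ E(G2) ✓
  (6,9) → (φ(6),φ(9)) = (3,4) ∈ E(G2) ✓
  (7,8) → (φ(7),φ(8)) = (0,9) ∈ E(G2) ✓
All 28 edges of G1 map to edges of G2, and |E(G1)| = |E(G2)| = 28, so φ is a bijection on edges as well as vertices. Hence G1 ≅ G2.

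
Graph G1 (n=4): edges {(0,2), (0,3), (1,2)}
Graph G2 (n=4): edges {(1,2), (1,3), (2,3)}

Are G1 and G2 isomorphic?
No, not isomorphic

The graphs are NOT isomorphic.

Counting triangles (3-cliques): G1 has 0, G2 has 1.
Triangle count is an isomorphism invariant, so differing triangle counts rule out isomorphism.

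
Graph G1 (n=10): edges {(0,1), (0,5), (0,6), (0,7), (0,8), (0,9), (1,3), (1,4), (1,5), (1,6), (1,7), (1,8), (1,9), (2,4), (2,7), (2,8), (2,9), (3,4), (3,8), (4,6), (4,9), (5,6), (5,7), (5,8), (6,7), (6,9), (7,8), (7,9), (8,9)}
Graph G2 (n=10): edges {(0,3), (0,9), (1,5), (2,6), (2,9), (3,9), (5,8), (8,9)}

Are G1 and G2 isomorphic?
No, not isomorphic

The graphs are NOT isomorphic.

Connected components of G1: 1 component(s) with vertex sets [[0, 1, 2, 3, 4, 5, 6, 7, 8, 9]], sizes [10].
Connected components of G2: 3 component(s) with vertex sets [[4], [7], [0, 1, 2, 3, 5, 6, 8, 9]], sizes [1, 1, 8].
The number of connected components (and the multiset of component sizes) is an isomorphism invariant — an isomorphism maps each component of G1 bijectively onto a component of G2. Since G1 has 1 component(s) and G2 has 3, they cannot be isomorphic.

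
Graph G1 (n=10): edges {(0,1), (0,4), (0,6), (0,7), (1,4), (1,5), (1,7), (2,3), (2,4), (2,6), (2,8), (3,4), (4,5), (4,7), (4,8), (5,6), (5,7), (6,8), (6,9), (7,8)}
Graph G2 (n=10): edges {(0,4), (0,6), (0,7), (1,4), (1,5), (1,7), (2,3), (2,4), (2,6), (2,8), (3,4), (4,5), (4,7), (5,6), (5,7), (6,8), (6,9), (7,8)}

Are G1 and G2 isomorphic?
No, not isomorphic

The graphs are NOT isomorphic.

Counting edges: G1 has 20 edge(s); G2 has 18 edge(s).
Edge count is an isomorphism invariant (a bijection on vertices induces a bijection on edges), so differing edge counts rule out isomorphism.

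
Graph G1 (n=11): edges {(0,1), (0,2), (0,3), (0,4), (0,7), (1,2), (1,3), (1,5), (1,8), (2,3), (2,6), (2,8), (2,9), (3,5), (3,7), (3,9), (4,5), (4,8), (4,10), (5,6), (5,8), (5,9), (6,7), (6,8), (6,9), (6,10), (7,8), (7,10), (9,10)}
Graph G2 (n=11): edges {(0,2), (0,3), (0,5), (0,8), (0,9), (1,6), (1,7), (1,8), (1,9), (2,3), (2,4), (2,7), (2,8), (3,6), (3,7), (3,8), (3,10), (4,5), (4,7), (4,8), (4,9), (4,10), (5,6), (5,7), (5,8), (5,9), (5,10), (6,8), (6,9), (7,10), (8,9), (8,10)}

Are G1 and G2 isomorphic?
No, not isomorphic

The graphs are NOT isomorphic.

Degrees in G1: deg(0)=5, deg(1)=5, deg(2)=6, deg(3)=6, deg(4)=4, deg(5)=6, deg(6)=6, deg(7)=5, deg(8)=6, deg(9)=5, deg(10)=4.
Sorted degree sequence of G1: [6, 6, 6, 6, 6, 5, 5, 5, 5, 4, 4].
Degrees in G2: deg(0)=5, deg(1)=4, deg(2)=5, deg(3)=6, deg(4)=6, deg(5)=7, deg(6)=5, deg(7)=6, deg(8)=9, deg(9)=6, deg(10)=5.
Sorted degree sequence of G2: [9, 7, 6, 6, 6, 6, 5, 5, 5, 5, 4].
The (sorted) degree sequence is an isomorphism invariant, so since G1 and G2 have different degree sequences they cannot be isomorphic.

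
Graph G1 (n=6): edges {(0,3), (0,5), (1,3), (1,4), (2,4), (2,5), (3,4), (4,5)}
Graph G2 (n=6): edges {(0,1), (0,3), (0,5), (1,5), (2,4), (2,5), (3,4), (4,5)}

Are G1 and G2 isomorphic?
Yes, isomorphic

The graphs are isomorphic.
One valid mapping φ: V(G1) → V(G2): 0→3, 1→1, 2→2, 3→0, 4→5, 5→4

Verify φ preserves adjacency — for each edge of G1, its image is an edge of G2:
  (0,3) → (φ(0),φ(3)) = (0,3) ∈ E(G2) ✓
  (0,5) → (φ(0),φ(5)) = (3,4) ∈ E(G2) ✓
  (1,3) → (φ(1),φ(3)) = (0,1) ∈ E(G2) ✓
  (1,4) → (φ(1),φ(4)) = (1,5) ∈ E(G2) ✓
  (2,4) → (φ(2),φ(4)) = (2,5) ∈ E(G2) ✓
  (2,5) → (φ(2),φ(5)) = (2,4) ∈ E(G2) ✓
  (3,4) → (φ(3),φ(4)) = (0,5) ∈ E(G2) ✓
  (4,5) → (φ(4),φ(5)) = (4,5) ∈ E(G2) ✓
All 8 edges of G1 map to edges of G2, and |E(G1)| = |E(G2)| = 8, so φ is a bijection on edges as well as vertices. Hence G1 ≅ G2.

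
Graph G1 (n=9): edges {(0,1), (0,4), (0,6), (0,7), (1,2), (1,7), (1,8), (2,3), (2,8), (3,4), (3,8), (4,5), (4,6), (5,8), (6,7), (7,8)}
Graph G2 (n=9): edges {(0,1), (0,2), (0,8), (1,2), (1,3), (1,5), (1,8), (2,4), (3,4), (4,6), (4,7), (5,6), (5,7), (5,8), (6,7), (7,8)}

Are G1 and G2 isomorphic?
Yes, isomorphic

The graphs are isomorphic.
One valid mapping φ: V(G1) → V(G2): 0→7, 1→8, 2→0, 3→2, 4→4, 5→3, 6→6, 7→5, 8→1

Verify φ preserves adjacency — for each edge of G1, its image is an edge of G2:
  (0,1) → (φ(0),φ(1)) = (7,8) ∈ E(G2) ✓
  (0,4) → (φ(0),φ(4)) = (4,7) ∈ E(G2) ✓
  (0,6) → (φ(0),φ(6)) = (6,7) ∈ E(G2) ✓
  (0,7) → (φ(0),φ(7)) = (5,7) ∈ E(G2) ✓
  (1,2) → (φ(1),φ(2)) = (0,8) ∈ E(G2) ✓
  (1,7) → (φ(1),φ(7)) = (5,8) ∈ E(G2) ✓
  (1,8) → (φ(1),φ(8)) = (1,8) ∈ E(G2) ✓
  (2,3) → (φ(2),φ(3)) = (0,2) ∈ E(G2) ✓
  (2,8) → (φ(2),φ(8)) = (0,1) ∈ E(G2) ✓
  (3,4) → (φ(3),φ(4)) = (2,4) ∈ E(G2) ✓
  (3,8) → (φ(3),φ(8)) = (1,2) ∈ E(G2) ✓
  (4,5) → (φ(4),φ(5)) = (3,4) ∈ E(G2) ✓
  (4,6) → (φ(4),φ(6)) = (4,6) ∈ E(G2) ✓
  (5,8) → (φ(5),φ(8)) = (1,3) ∈ E(G2) ✓
  (6,7) → (φ(6),φ(7)) = (5,6) ∈ E(G2) ✓
  (7,8) → (φ(7),φ(8)) = (1,5) ∈ E(G2) ✓
All 16 edges of G1 map to edges of G2, and |E(G1)| = |E(G2)| = 16, so φ is a bijection on edges as well as vertices. Hence G1 ≅ G2.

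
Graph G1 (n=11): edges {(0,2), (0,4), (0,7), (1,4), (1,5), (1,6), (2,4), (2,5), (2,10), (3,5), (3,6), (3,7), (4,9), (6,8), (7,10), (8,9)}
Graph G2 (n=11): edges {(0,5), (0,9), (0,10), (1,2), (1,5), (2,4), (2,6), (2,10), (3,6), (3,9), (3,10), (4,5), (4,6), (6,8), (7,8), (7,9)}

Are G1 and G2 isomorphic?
Yes, isomorphic

The graphs are isomorphic.
One valid mapping φ: V(G1) → V(G2): 0→4, 1→3, 2→2, 3→0, 4→6, 5→10, 6→9, 7→5, 8→7, 9→8, 10→1

Verify φ preserves adjacency — for each edge of G1, its image is an edge of G2:
  (0,2) → (φ(0),φ(2)) = (2,4) ∈ E(G2) ✓
  (0,4) → (φ(0),φ(4)) = (4,6) ∈ E(G2) ✓
  (0,7) → (φ(0),φ(7)) = (4,5) ∈ E(G2) ✓
  (1,4) → (φ(1),φ(4)) = (3,6) ∈ E(G2) ✓
  (1,5) → (φ(1),φ(5)) = (3,10) ∈ E(G2) ✓
  (1,6) → (φ(1),φ(6)) = (3,9) ∈ E(G2) ✓
  (2,4) → (φ(2),φ(4)) = (2,6) ∈ E(G2) ✓
  (2,5) → (φ(2),φ(5)) = (2,10) ∈ E(G2) ✓
  (2,10) → (φ(2),φ(10)) = (1,2) ∈ E(G2) ✓
  (3,5) → (φ(3),φ(5)) = (0,10) ∈ E(G2) ✓
  (3,6) → (φ(3),φ(6)) = (0,9) ∈ E(G2) ✓
  (3,7) → (φ(3),φ(7)) = (0,5) ∈ E(G2) ✓
  (4,9) → (φ(4),φ(9)) = (6,8) ∈ E(G2) ✓
  (6,8) → (φ(6),φ(8)) = (7,9) ∈ E(G2) ✓
  (7,10) → (φ(7),φ(10)) = (1,5) ∈ E(G2) ✓
  (8,9) → (φ(8),φ(9)) = (7,8) ∈ E(G2) ✓
All 16 edges of G1 map to edges of G2, and |E(G1)| = |E(G2)| = 16, so φ is a bijection on edges as well as vertices. Hence G1 ≅ G2.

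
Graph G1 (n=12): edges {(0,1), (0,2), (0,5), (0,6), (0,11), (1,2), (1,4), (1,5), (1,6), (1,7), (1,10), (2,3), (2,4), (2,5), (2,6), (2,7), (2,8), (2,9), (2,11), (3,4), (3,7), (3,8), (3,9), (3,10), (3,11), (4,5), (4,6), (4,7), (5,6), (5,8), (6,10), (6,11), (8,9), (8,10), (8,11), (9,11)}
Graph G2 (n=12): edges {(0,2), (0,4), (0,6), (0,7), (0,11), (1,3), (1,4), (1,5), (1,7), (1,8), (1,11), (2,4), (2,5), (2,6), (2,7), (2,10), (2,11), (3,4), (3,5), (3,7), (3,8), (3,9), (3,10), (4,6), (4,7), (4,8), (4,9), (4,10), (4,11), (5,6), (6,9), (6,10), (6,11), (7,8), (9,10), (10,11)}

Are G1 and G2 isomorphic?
Yes, isomorphic

The graphs are isomorphic.
One valid mapping φ: V(G1) → V(G2): 0→0, 1→6, 2→4, 3→3, 4→10, 5→11, 6→2, 7→9, 8→1, 9→8, 10→5, 11→7

Verify φ preserves adjacency — for each edge of G1, its image is an edge of G2:
  (0,1) → (φ(0),φ(1)) = (0,6) ∈ E(G2) ✓
  (0,2) → (φ(0),φ(2)) = (0,4) ∈ E(G2) ✓
  (0,5) → (φ(0),φ(5)) = (0,11) ∈ E(G2) ✓
  (0,6) → (φ(0),φ(6)) = (0,2) ∈ E(G2) ✓
  (0,11) → (φ(0),φ(11)) = (0,7) ∈ E(G2) ✓
  (1,2) → (φ(1),φ(2)) = (4,6) ∈ E(G2) ✓
  (1,4) → (φ(1),φ(4)) = (6,10) ∈ E(G2) ✓
  (1,5) → (φ(1),φ(5)) = (6,11) ∈ E(G2) ✓
  (1,6) → (φ(1),φ(6)) = (2,6) ∈ E(G2) ✓
  (1,7) → (φ(1),φ(7)) = (6,9) ∈ E(G2) ✓
  (1,10) → (φ(1),φ(10)) = (5,6) ∈ E(G2) ✓
  (2,3) → (φ(2),φ(3)) = (3,4) ∈ E(G2) ✓
  (2,4) → (φ(2),φ(4)) = (4,10) ∈ E(G2) ✓
  (2,5) → (φ(2),φ(5)) = (4,11) ∈ E(G2) ✓
  (2,6) → (φ(2),φ(6)) = (2,4) ∈ E(G2) ✓
  (2,7) → (φ(2),φ(7)) = (4,9) ∈ E(G2) ✓
  (2,8) → (φ(2),φ(8)) = (1,4) ∈ E(G2) ✓
  (2,9) → (φ(2),φ(9)) = (4,8) ∈ E(G2) ✓
  (2,11) → (φ(2),φ(11)) = (4,7) ∈ E(G2) ✓
  (3,4) → (φ(3),φ(4)) = (3,10) ∈ E(G2) ✓
  (3,7) → (φ(3),φ(7)) = (3,9) ∈ E(G2) ✓
  (3,8) → (φ(3),φ(8)) = (1,3) ∈ E(G2) ✓
  (3,9) → (φ(3),φ(9)) = (3,8) ∈ E(G2) ✓
  (3,10) → (φ(3),φ(10)) = (3,5) ∈ E(G2) ✓
  (3,11) → (φ(3),φ(11)) = (3,7) ∈ E(G2) ✓
  (4,5) → (φ(4),φ(5)) = (10,11) ∈ E(G2) ✓
  (4,6) → (φ(4),φ(6)) = (2,10) ∈ E(G2) ✓
  (4,7) → (φ(4),φ(7)) = (9,10) ∈ E(G2) ✓
  (5,6) → (φ(5),φ(6)) = (2,11) ∈ E(G2) ✓
  (5,8) → (φ(5),φ(8)) = (1,11) ∈ E(G2) ✓
  (6,10) → (φ(6),φ(10)) = (2,5) ∈ E(G2) ✓
  (6,11) → (φ(6),φ(11)) = (2,7) ∈ E(G2) ✓
  (8,9) → (φ(8),φ(9)) = (1,8) ∈ E(G2) ✓
  (8,10) → (φ(8),φ(10)) = (1,5) ∈ E(G2) ✓
  (8,11) → (φ(8),φ(11)) = (1,7) ∈ E(G2) ✓
  (9,11) → (φ(9),φ(11)) = (7,8) ∈ E(G2) ✓
All 36 edges of G1 map to edges of G2, and |E(G1)| = |E(G2)| = 36, so φ is a bijection on edges as well as vertices. Hence G1 ≅ G2.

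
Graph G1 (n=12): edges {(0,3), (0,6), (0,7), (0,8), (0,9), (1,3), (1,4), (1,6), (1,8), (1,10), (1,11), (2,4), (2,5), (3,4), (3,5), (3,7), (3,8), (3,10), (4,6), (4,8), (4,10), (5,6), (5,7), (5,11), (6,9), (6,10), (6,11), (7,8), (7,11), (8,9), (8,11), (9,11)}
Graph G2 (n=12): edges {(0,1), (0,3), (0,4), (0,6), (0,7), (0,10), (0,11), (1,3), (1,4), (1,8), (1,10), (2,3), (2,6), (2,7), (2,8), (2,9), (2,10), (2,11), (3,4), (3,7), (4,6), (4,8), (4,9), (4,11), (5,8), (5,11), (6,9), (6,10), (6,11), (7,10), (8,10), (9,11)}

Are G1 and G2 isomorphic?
Yes, isomorphic

The graphs are isomorphic.
One valid mapping φ: V(G1) → V(G2): 0→3, 1→6, 2→5, 3→4, 4→11, 5→8, 6→2, 7→1, 8→0, 9→7, 10→9, 11→10

Verify φ preserves adjacency — for each edge of G1, its image is an edge of G2:
  (0,3) → (φ(0),φ(3)) = (3,4) ∈ E(G2) ✓
  (0,6) → (φ(0),φ(6)) = (2,3) ∈ E(G2) ✓
  (0,7) → (φ(0),φ(7)) = (1,3) ∈ E(G2) ✓
  (0,8) → (φ(0),φ(8)) = (0,3) ∈ E(G2) ✓
  (0,9) → (φ(0),φ(9)) = (3,7) ∈ E(G2) ✓
  (1,3) → (φ(1),φ(3)) = (4,6) ∈ E(G2) ✓
  (1,4) → (φ(1),φ(4)) = (6,11) ∈ E(G2) ✓
  (1,6) → (φ(1),φ(6)) = (2,6) ∈ E(G2) ✓
  (1,8) → (φ(1),φ(8)) = (0,6) ∈ E(G2) ✓
  (1,10) → (φ(1),φ(10)) = (6,9) ∈ E(G2) ✓
  (1,11) → (φ(1),φ(11)) = (6,10) ∈ E(G2) ✓
  (2,4) → (φ(2),φ(4)) = (5,11) ∈ E(G2) ✓
  (2,5) → (φ(2),φ(5)) = (5,8) ∈ E(G2) ✓
  (3,4) → (φ(3),φ(4)) = (4,11) ∈ E(G2) ✓
  (3,5) → (φ(3),φ(5)) = (4,8) ∈ E(G2) ✓
  (3,7) → (φ(3),φ(7)) = (1,4) ∈ E(G2) ✓
  (3,8) → (φ(3),φ(8)) = (0,4) ∈ E(G2) ✓
  (3,10) → (φ(3),φ(10)) = (4,9) ∈ E(G2) ✓
  (4,6) → (φ(4),φ(6)) = (2,11) ∈ E(G2) ✓
  (4,8) → (φ(4),φ(8)) = (0,11) ∈ E(G2) ✓
  (4,10) → (φ(4),φ(10)) = (9,11) ∈ E(G2) ✓
  (5,6) → (φ(5),φ(6)) = (2,8) ∈ E(G2) ✓
  (5,7) → (φ(5),φ(7)) = (1,8) ∈ E(G2) ✓
  (5,11) → (φ(5),φ(11)) = (8,10) ∈ E(G2) ✓
  (6,9) → (φ(6),φ(9)) = (2,7) ∈ E(G2) ✓
  (6,10) → (φ(6),φ(10)) = (2,9) ∈ E(G2) ✓
  (6,11) → (φ(6),φ(11)) = (2,10) ∈ E(G2) ✓
  (7,8) → (φ(7),φ(8)) = (0,1) ∈ E(G2) ✓
  (7,11) → (φ(7),φ(11)) = (1,10) ∈ E(G2) ✓
  (8,9) → (φ(8),φ(9)) = (0,7) ∈ E(G2) ✓
  (8,11) → (φ(8),φ(11)) = (0,10) ∈ E(G2) ✓
  (9,11) → (φ(9),φ(11)) = (7,10) ∈ E(G2) ✓
All 32 edges of G1 map to edges of G2, and |E(G1)| = |E(G2)| = 32, so φ is a bijection on edges as well as vertices. Hence G1 ≅ G2.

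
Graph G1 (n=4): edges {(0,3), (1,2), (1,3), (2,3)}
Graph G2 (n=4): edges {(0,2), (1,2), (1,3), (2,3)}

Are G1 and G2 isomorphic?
Yes, isomorphic

The graphs are isomorphic.
One valid mapping φ: V(G1) → V(G2): 0→0, 1→1, 2→3, 3→2

Verify φ preserves adjacency — for each edge of G1, its image is an edge of G2:
  (0,3) → (φ(0),φ(3)) = (0,2) ∈ E(G2) ✓
  (1,2) → (φ(1),φ(2)) = (1,3) ∈ E(G2) ✓
  (1,3) → (φ(1),φ(3)) = (1,2) ∈ E(G2) ✓
  (2,3) → (φ(2),φ(3)) = (2,3) ∈ E(G2) ✓
All 4 edges of G1 map to edges of G2, and |E(G1)| = |E(G2)| = 4, so φ is a bijection on edges as well as vertices. Hence G1 ≅ G2.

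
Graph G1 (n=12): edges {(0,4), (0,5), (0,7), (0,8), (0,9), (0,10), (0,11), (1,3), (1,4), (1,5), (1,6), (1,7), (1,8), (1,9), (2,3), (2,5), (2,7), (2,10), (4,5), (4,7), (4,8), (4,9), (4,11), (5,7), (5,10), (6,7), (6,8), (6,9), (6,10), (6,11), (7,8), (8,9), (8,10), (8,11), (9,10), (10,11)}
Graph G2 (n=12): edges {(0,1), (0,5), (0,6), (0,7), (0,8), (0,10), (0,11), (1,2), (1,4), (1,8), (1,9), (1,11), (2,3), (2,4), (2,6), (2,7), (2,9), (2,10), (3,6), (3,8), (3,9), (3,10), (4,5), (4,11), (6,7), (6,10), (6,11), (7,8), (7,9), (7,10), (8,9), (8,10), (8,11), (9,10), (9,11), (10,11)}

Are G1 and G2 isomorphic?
Yes, isomorphic

The graphs are isomorphic.
One valid mapping φ: V(G1) → V(G2): 0→9, 1→0, 2→4, 3→5, 4→8, 5→1, 6→6, 7→11, 8→10, 9→7, 10→2, 11→3

Verify φ preserves adjacency — for each edge of G1, its image is an edge of G2:
  (0,4) → (φ(0),φ(4)) = (8,9) ∈ E(G2) ✓
  (0,5) → (φ(0),φ(5)) = (1,9) ∈ E(G2) ✓
  (0,7) → (φ(0),φ(7)) = (9,11) ∈ E(G2) ✓
  (0,8) → (φ(0),φ(8)) = (9,10) ∈ E(G2) ✓
  (0,9) → (φ(0),φ(9)) = (7,9) ∈ E(G2) ✓
  (0,10) → (φ(0),φ(10)) = (2,9) ∈ E(G2) ✓
  (0,11) → (φ(0),φ(11)) = (3,9) ∈ E(G2) ✓
  (1,3) → (φ(1),φ(3)) = (0,5) ∈ E(G2) ✓
  (1,4) → (φ(1),φ(4)) = (0,8) ∈ E(G2) ✓
  (1,5) → (φ(1),φ(5)) = (0,1) ∈ E(G2) ✓
  (1,6) → (φ(1),φ(6)) = (0,6) ∈ E(G2) ✓
  (1,7) → (φ(1),φ(7)) = (0,11) ∈ E(G2) ✓
  (1,8) → (φ(1),φ(8)) = (0,10) ∈ E(G2) ✓
  (1,9) → (φ(1),φ(9)) = (0,7) ∈ E(G2) ✓
  (2,3) → (φ(2),φ(3)) = (4,5) ∈ E(G2) ✓
  (2,5) → (φ(2),φ(5)) = (1,4) ∈ E(G2) ✓
  (2,7) → (φ(2),φ(7)) = (4,11) ∈ E(G2) ✓
  (2,10) → (φ(2),φ(10)) = (2,4) ∈ E(G2) ✓
  (4,5) → (φ(4),φ(5)) = (1,8) ∈ E(G2) ✓
  (4,7) → (φ(4),φ(7)) = (8,11) ∈ E(G2) ✓
  (4,8) → (φ(4),φ(8)) = (8,10) ∈ E(G2) ✓
  (4,9) → (φ(4),φ(9)) = (7,8) ∈ E(G2) ✓
  (4,11) → (φ(4),φ(11)) = (3,8) ∈ E(G2) ✓
  (5,7) → (φ(5),φ(7)) = (1,11) ∈ E(G2) ✓
  (5,10) → (φ(5),φ(10)) = (1,2) ∈ E(G2) ✓
  (6,7) → (φ(6),φ(7)) = (6,11) ∈ E(G2) ✓
  (6,8) → (φ(6),φ(8)) = (6,10) ∈ E(G2) ✓
  (6,9) → (φ(6),φ(9)) = (6,7) ∈ E(G2) ✓
  (6,10) → (φ(6),φ(10)) = (2,6) ∈ E(G2) ✓
  (6,11) → (φ(6),φ(11)) = (3,6) ∈ E(G2) ✓
  (7,8) → (φ(7),φ(8)) = (10,11) ∈ E(G2) ✓
  (8,9) → (φ(8),φ(9)) = (7,10) ∈ E(G2) ✓
  (8,10) → (φ(8),φ(10)) = (2,10) ∈ E(G2) ✓
  (8,11) → (φ(8),φ(11)) = (3,10) ∈ E(G2) ✓
  (9,10) → (φ(9),φ(10)) = (2,7) ∈ E(G2) ✓
  (10,11) → (φ(10),φ(11)) = (2,3) ∈ E(G2) ✓
All 36 edges of G1 map to edges of G2, and |E(G1)| = |E(G2)| = 36, so φ is a bijection on edges as well as vertices. Hence G1 ≅ G2.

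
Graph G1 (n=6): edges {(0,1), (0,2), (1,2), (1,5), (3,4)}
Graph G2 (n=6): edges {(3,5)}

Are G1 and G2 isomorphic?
No, not isomorphic

The graphs are NOT isomorphic.

Connected components of G1: 2 component(s) with vertex sets [[3, 4], [0, 1, 2, 5]], sizes [2, 4].
Connected components of G2: 5 component(s) with vertex sets [[0], [1], [2], [4], [3, 5]], sizes [1, 1, 1, 1, 2].
The number of connected components (and the multiset of component sizes) is an isomorphism invariant — an isomorphism maps each component of G1 bijectively onto a component of G2. Since G1 has 2 component(s) and G2 has 5, they cannot be isomorphic.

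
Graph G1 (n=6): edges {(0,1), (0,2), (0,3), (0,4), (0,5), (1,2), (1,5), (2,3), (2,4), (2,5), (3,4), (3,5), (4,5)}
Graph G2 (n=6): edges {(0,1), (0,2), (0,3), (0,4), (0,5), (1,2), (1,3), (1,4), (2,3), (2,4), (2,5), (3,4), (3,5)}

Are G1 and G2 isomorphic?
Yes, isomorphic

The graphs are isomorphic.
One valid mapping φ: V(G1) → V(G2): 0→3, 1→5, 2→0, 3→1, 4→4, 5→2

Verify φ preserves adjacency — for each edge of G1, its image is an edge of G2:
  (0,1) → (φ(0),φ(1)) = (3,5) ∈ E(G2) ✓
  (0,2) → (φ(0),φ(2)) = (0,3) ∈ E(G2) ✓
  (0,3) → (φ(0),φ(3)) = (1,3) ∈ E(G2) ✓
  (0,4) → (φ(0),φ(4)) = (3,4) ∈ E(G2) ✓
  (0,5) → (φ(0),φ(5)) = (2,3) ∈ E(G2) ✓
  (1,2) → (φ(1),φ(2)) = (0,5) ∈ E(G2) ✓
  (1,5) → (φ(1),φ(5)) = (2,5) ∈ E(G2) ✓
  (2,3) → (φ(2),φ(3)) = (0,1) ∈ E(G2) ✓
  (2,4) → (φ(2),φ(4)) = (0,4) ∈ E(G2) ✓
  (2,5) → (φ(2),φ(5)) = (0,2) ∈ E(G2) ✓
  (3,4) → (φ(3),φ(4)) = (1,4) ∈ E(G2) ✓
  (3,5) → (φ(3),φ(5)) = (1,2) ∈ E(G2) ✓
  (4,5) → (φ(4),φ(5)) = (2,4) ∈ E(G2) ✓
All 13 edges of G1 map to edges of G2, and |E(G1)| = |E(G2)| = 13, so φ is a bijection on edges as well as vertices. Hence G1 ≅ G2.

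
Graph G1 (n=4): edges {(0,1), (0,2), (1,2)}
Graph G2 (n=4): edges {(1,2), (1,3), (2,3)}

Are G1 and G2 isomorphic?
Yes, isomorphic

The graphs are isomorphic.
One valid mapping φ: V(G1) → V(G2): 0→3, 1→1, 2→2, 3→0

Verify φ preserves adjacency — for each edge of G1, its image is an edge of G2:
  (0,1) → (φ(0),φ(1)) = (1,3) ∈ E(G2) ✓
  (0,2) → (φ(0),φ(2)) = (2,3) ∈ E(G2) ✓
  (1,2) → (φ(1),φ(2)) = (1,2) ∈ E(G2) ✓
All 3 edges of G1 map to edges of G2, and |E(G1)| = |E(G2)| = 3, so φ is a bijection on edges as well as vertices. Hence G1 ≅ G2.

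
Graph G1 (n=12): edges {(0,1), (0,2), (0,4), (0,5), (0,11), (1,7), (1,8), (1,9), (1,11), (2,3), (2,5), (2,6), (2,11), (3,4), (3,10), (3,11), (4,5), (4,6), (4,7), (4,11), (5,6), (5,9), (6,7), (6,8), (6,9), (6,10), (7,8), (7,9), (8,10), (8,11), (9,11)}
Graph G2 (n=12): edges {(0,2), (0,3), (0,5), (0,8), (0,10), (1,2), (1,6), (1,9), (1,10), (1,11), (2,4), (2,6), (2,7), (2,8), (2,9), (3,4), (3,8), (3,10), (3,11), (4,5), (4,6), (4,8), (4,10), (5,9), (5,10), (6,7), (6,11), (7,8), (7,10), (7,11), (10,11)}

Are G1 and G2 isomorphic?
Yes, isomorphic

The graphs are isomorphic.
One valid mapping φ: V(G1) → V(G2): 0→3, 1→11, 2→0, 3→5, 4→4, 5→8, 6→2, 7→6, 8→1, 9→7, 10→9, 11→10

Verify φ preserves adjacency — for each edge of G1, its image is an edge of G2:
  (0,1) → (φ(0),φ(1)) = (3,11) ∈ E(G2) ✓
  (0,2) → (φ(0),φ(2)) = (0,3) ∈ E(G2) ✓
  (0,4) → (φ(0),φ(4)) = (3,4) ∈ E(G2) ✓
  (0,5) → (φ(0),φ(5)) = (3,8) ∈ E(G2) ✓
  (0,11) → (φ(0),φ(11)) = (3,10) ∈ E(G2) ✓
  (1,7) → (φ(1),φ(7)) = (6,11) ∈ E(G2) ✓
  (1,8) → (φ(1),φ(8)) = (1,11) ∈ E(G2) ✓
  (1,9) → (φ(1),φ(9)) = (7,11) ∈ E(G2) ✓
  (1,11) → (φ(1),φ(11)) = (10,11) ∈ E(G2) ✓
  (2,3) → (φ(2),φ(3)) = (0,5) ∈ E(G2) ✓
  (2,5) → (φ(2),φ(5)) = (0,8) ∈ E(G2) ✓
  (2,6) → (φ(2),φ(6)) = (0,2) ∈ E(G2) ✓
  (2,11) → (φ(2),φ(11)) = (0,10) ∈ E(G2) ✓
  (3,4) → (φ(3),φ(4)) = (4,5) ∈ E(G2) ✓
  (3,10) → (φ(3),φ(10)) = (5,9) ∈ E(G2) ✓
  (3,11) → (φ(3),φ(11)) = (5,10) ∈ E(G2) ✓
  (4,5) → (φ(4),φ(5)) = (4,8) ∈ E(G2) ✓
  (4,6) → (φ(4),φ(6)) = (2,4) ∈ E(G2) ✓
  (4,7) → (φ(4),φ(7)) = (4,6) ∈ E(G2) ✓
  (4,11) → (φ(4),φ(11)) = (4,10) ∈ E(G2) ✓
  (5,6) → (φ(5),φ(6)) = (2,8) ∈ E(G2) ✓
  (5,9) → (φ(5),φ(9)) = (7,8) ∈ E(G2) ✓
  (6,7) → (φ(6),φ(7)) = (2,6) ∈ E(G2) ✓
  (6,8) → (φ(6),φ(8)) = (1,2) ∈ E(G2) ✓
  (6,9) → (φ(6),φ(9)) = (2,7) ∈ E(G2) ✓
  (6,10) → (φ(6),φ(10)) = (2,9) ∈ E(G2) ✓
  (7,8) → (φ(7),φ(8)) = (1,6) ∈ E(G2) ✓
  (7,9) → (φ(7),φ(9)) = (6,7) ∈ E(G2) ✓
  (8,10) → (φ(8),φ(10)) = (1,9) ∈ E(G2) ✓
  (8,11) → (φ(8),φ(11)) = (1,10) ∈ E(G2) ✓
  (9,11) → (φ(9),φ(11)) = (7,10) ∈ E(G2) ✓
All 31 edges of G1 map to edges of G2, and |E(G1)| = |E(G2)| = 31, so φ is a bijection on edges as well as vertices. Hence G1 ≅ G2.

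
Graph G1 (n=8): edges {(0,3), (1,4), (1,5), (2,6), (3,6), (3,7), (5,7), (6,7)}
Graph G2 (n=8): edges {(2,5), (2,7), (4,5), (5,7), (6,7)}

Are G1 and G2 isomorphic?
No, not isomorphic

The graphs are NOT isomorphic.

Connected components of G1: 1 component(s) with vertex sets [[0, 1, 2, 3, 4, 5, 6, 7]], sizes [8].
Connected components of G2: 4 component(s) with vertex sets [[0], [1], [3], [2, 4, 5, 6, 7]], sizes [1, 1, 1, 5].
The number of connected components (and the multiset of component sizes) is an isomorphism invariant — an isomorphism maps each component of G1 bijectively onto a component of G2. Since G1 has 1 component(s) and G2 has 4, they cannot be isomorphic.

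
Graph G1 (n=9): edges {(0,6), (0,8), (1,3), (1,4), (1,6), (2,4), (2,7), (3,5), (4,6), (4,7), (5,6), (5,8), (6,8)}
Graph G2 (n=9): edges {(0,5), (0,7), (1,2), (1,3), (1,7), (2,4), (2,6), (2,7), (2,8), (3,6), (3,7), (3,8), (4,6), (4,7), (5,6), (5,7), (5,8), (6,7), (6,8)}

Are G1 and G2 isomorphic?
No, not isomorphic

The graphs are NOT isomorphic.

Degrees in G1: deg(0)=2, deg(1)=3, deg(2)=2, deg(3)=2, deg(4)=4, deg(5)=3, deg(6)=5, deg(7)=2, deg(8)=3.
Sorted degree sequence of G1: [5, 4, 3, 3, 3, 2, 2, 2, 2].
Degrees in G2: deg(0)=2, deg(1)=3, deg(2)=5, deg(3)=4, deg(4)=3, deg(5)=4, deg(6)=6, deg(7)=7, deg(8)=4.
Sorted degree sequence of G2: [7, 6, 5, 4, 4, 4, 3, 3, 2].
The (sorted) degree sequence is an isomorphism invariant, so since G1 and G2 have different degree sequences they cannot be isomorphic.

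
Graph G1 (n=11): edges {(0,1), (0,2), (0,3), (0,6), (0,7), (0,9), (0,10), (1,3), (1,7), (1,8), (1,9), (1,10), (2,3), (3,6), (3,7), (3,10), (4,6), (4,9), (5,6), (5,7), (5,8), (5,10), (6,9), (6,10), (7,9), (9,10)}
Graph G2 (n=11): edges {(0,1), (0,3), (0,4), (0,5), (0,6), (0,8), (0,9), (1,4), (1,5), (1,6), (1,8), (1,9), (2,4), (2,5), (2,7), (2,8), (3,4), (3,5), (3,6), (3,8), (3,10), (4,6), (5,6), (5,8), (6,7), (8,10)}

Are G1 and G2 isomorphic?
Yes, isomorphic

The graphs are isomorphic.
One valid mapping φ: V(G1) → V(G2): 0→0, 1→6, 2→9, 3→1, 4→10, 5→2, 6→8, 7→4, 8→7, 9→3, 10→5

Verify φ preserves adjacency — for each edge of G1, its image is an edge of G2:
  (0,1) → (φ(0),φ(1)) = (0,6) ∈ E(G2) ✓
  (0,2) → (φ(0),φ(2)) = (0,9) ∈ E(G2) ✓
  (0,3) → (φ(0),φ(3)) = (0,1) ∈ E(G2) ✓
  (0,6) → (φ(0),φ(6)) = (0,8) ∈ E(G2) ✓
  (0,7) → (φ(0),φ(7)) = (0,4) ∈ E(G2) ✓
  (0,9) → (φ(0),φ(9)) = (0,3) ∈ E(G2) ✓
  (0,10) → (φ(0),φ(10)) = (0,5) ∈ E(G2) ✓
  (1,3) → (φ(1),φ(3)) = (1,6) ∈ E(G2) ✓
  (1,7) → (φ(1),φ(7)) = (4,6) ∈ E(G2) ✓
  (1,8) → (φ(1),φ(8)) = (6,7) ∈ E(G2) ✓
  (1,9) → (φ(1),φ(9)) = (3,6) ∈ E(G2) ✓
  (1,10) → (φ(1),φ(10)) = (5,6) ∈ E(G2) ✓
  (2,3) → (φ(2),φ(3)) = (1,9) ∈ E(G2) ✓
  (3,6) → (φ(3),φ(6)) = (1,8) ∈ E(G2) ✓
  (3,7) → (φ(3),φ(7)) = (1,4) ∈ E(G2) ✓
  (3,10) → (φ(3),φ(10)) = (1,5) ∈ E(G2) ✓
  (4,6) → (φ(4),φ(6)) = (8,10) ∈ E(G2) ✓
  (4,9) → (φ(4),φ(9)) = (3,10) ∈ E(G2) ✓
  (5,6) → (φ(5),φ(6)) = (2,8) ∈ E(G2) ✓
  (5,7) → (φ(5),φ(7)) = (2,4) ∈ E(G2) ✓
  (5,8) → (φ(5),φ(8)) = (2,7) ∈ E(G2) ✓
  (5,10) → (φ(5),φ(10)) = (2,5) ∈ E(G2) ✓
  (6,9) → (φ(6),φ(9)) = (3,8) ∈ E(G2) ✓
  (6,10) → (φ(6),φ(10)) = (5,8) ∈ E(G2) ✓
  (7,9) → (φ(7),φ(9)) = (3,4) ∈ E(G2) ✓
  (9,10) → (φ(9),φ(10)) = (3,5) ∈ E(G2) ✓
All 26 edges of G1 map to edges of G2, and |E(G1)| = |E(G2)| = 26, so φ is a bijection on edges as well as vertices. Hence G1 ≅ G2.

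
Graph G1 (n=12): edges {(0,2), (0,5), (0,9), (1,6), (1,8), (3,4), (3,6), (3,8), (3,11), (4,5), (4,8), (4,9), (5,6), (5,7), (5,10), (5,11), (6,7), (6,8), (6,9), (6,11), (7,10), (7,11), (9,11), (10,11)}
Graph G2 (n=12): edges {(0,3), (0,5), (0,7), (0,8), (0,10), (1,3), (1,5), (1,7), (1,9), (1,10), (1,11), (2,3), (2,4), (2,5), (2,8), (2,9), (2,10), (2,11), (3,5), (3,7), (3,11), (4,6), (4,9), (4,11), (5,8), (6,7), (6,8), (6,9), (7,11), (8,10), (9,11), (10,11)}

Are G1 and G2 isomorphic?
No, not isomorphic

The graphs are NOT isomorphic.

Degrees in G1: deg(0)=3, deg(1)=2, deg(2)=1, deg(3)=4, deg(4)=4, deg(5)=6, deg(6)=7, deg(7)=4, deg(8)=4, deg(9)=4, deg(10)=3, deg(11)=6.
Sorted degree sequence of G1: [7, 6, 6, 4, 4, 4, 4, 4, 3, 3, 2, 1].
Degrees in G2: deg(0)=5, deg(1)=6, deg(2)=7, deg(3)=6, deg(4)=4, deg(5)=5, deg(6)=4, deg(7)=5, deg(8)=5, deg(9)=5, deg(10)=5, deg(11)=7.
Sorted degree sequence of G2: [7, 7, 6, 6, 5, 5, 5, 5, 5, 5, 4, 4].
The (sorted) degree sequence is an isomorphism invariant, so since G1 and G2 have different degree sequences they cannot be isomorphic.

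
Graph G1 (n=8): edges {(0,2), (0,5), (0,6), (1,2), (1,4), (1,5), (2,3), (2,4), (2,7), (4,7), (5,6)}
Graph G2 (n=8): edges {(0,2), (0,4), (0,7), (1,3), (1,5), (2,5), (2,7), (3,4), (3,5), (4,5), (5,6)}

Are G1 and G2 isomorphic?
Yes, isomorphic

The graphs are isomorphic.
One valid mapping φ: V(G1) → V(G2): 0→2, 1→4, 2→5, 3→6, 4→3, 5→0, 6→7, 7→1

Verify φ preserves adjacency — for each edge of G1, its image is an edge of G2:
  (0,2) → (φ(0),φ(2)) = (2,5) ∈ E(G2) ✓
  (0,5) → (φ(0),φ(5)) = (0,2) ∈ E(G2) ✓
  (0,6) → (φ(0),φ(6)) = (2,7) ∈ E(G2) ✓
  (1,2) → (φ(1),φ(2)) = (4,5) ∈ E(G2) ✓
  (1,4) → (φ(1),φ(4)) = (3,4) ∈ E(G2) ✓
  (1,5) → (φ(1),φ(5)) = (0,4) ∈ E(G2) ✓
  (2,3) → (φ(2),φ(3)) = (5,6) ∈ E(G2) ✓
  (2,4) → (φ(2),φ(4)) = (3,5) ∈ E(G2) ✓
  (2,7) → (φ(2),φ(7)) = (1,5) ∈ E(G2) ✓
  (4,7) → (φ(4),φ(7)) = (1,3) ∈ E(G2) ✓
  (5,6) → (φ(5),φ(6)) = (0,7) ∈ E(G2) ✓
All 11 edges of G1 map to edges of G2, and |E(G1)| = |E(G2)| = 11, so φ is a bijection on edges as well as vertices. Hence G1 ≅ G2.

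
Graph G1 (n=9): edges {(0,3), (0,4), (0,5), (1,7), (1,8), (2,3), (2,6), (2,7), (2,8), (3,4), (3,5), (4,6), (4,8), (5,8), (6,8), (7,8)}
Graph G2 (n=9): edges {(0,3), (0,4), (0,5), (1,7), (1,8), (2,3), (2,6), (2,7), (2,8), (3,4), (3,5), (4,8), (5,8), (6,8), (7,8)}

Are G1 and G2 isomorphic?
No, not isomorphic

The graphs are NOT isomorphic.

Counting edges: G1 has 16 edge(s); G2 has 15 edge(s).
Edge count is an isomorphism invariant (a bijection on vertices induces a bijection on edges), so differing edge counts rule out isomorphism.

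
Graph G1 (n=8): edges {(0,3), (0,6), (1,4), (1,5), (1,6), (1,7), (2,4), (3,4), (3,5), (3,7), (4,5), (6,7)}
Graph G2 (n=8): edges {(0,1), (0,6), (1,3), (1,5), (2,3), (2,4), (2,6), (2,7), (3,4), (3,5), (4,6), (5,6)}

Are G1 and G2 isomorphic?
Yes, isomorphic

The graphs are isomorphic.
One valid mapping φ: V(G1) → V(G2): 0→0, 1→3, 2→7, 3→6, 4→2, 5→4, 6→1, 7→5

Verify φ preserves adjacency — for each edge of G1, its image is an edge of G2:
  (0,3) → (φ(0),φ(3)) = (0,6) ∈ E(G2) ✓
  (0,6) → (φ(0),φ(6)) = (0,1) ∈ E(G2) ✓
  (1,4) → (φ(1),φ(4)) = (2,3) ∈ E(G2) ✓
  (1,5) → (φ(1),φ(5)) = (3,4) ∈ E(G2) ✓
  (1,6) → (φ(1),φ(6)) = (1,3) ∈ E(G2) ✓
  (1,7) → (φ(1),φ(7)) = (3,5) ∈ E(G2) ✓
  (2,4) → (φ(2),φ(4)) = (2,7) ∈ E(G2) ✓
  (3,4) → (φ(3),φ(4)) = (2,6) ∈ E(G2) ✓
  (3,5) → (φ(3),φ(5)) = (4,6) ∈ E(G2) ✓
  (3,7) → (φ(3),φ(7)) = (5,6) ∈ E(G2) ✓
  (4,5) → (φ(4),φ(5)) = (2,4) ∈ E(G2) ✓
  (6,7) → (φ(6),φ(7)) = (1,5) ∈ E(G2) ✓
All 12 edges of G1 map to edges of G2, and |E(G1)| = |E(G2)| = 12, so φ is a bijection on edges as well as vertices. Hence G1 ≅ G2.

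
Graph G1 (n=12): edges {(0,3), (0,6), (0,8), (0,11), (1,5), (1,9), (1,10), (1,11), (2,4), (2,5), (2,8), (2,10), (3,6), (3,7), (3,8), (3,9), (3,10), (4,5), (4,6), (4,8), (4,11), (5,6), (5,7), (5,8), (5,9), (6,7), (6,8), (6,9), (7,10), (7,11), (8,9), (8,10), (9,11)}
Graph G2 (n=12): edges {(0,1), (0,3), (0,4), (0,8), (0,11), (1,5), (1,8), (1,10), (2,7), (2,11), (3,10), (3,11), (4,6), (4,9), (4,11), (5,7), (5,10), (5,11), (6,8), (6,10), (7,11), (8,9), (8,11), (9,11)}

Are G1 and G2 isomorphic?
No, not isomorphic

The graphs are NOT isomorphic.

Counting triangles (3-cliques): G1 has 23, G2 has 9.
Triangle count is an isomorphism invariant, so differing triangle counts rule out isomorphism.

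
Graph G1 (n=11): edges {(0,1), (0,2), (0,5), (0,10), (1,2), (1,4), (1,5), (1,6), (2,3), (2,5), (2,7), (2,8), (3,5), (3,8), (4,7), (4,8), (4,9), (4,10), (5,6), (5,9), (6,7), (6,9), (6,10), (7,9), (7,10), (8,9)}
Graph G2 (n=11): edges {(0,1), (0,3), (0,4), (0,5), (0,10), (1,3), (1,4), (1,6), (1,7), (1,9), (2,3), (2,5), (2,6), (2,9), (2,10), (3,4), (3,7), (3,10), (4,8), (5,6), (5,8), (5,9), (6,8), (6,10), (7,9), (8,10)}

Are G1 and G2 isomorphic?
Yes, isomorphic

The graphs are isomorphic.
One valid mapping φ: V(G1) → V(G2): 0→4, 1→0, 2→1, 3→7, 4→5, 5→3, 6→10, 7→6, 8→9, 9→2, 10→8

Verify φ preserves adjacency — for each edge of G1, its image is an edge of G2:
  (0,1) → (φ(0),φ(1)) = (0,4) ∈ E(G2) ✓
  (0,2) → (φ(0),φ(2)) = (1,4) ∈ E(G2) ✓
  (0,5) → (φ(0),φ(5)) = (3,4) ∈ E(G2) ✓
  (0,10) → (φ(0),φ(10)) = (4,8) ∈ E(G2) ✓
  (1,2) → (φ(1),φ(2)) = (0,1) ∈ E(G2) ✓
  (1,4) → (φ(1),φ(4)) = (0,5) ∈ E(G2) ✓
  (1,5) → (φ(1),φ(5)) = (0,3) ∈ E(G2) ✓
  (1,6) → (φ(1),φ(6)) = (0,10) ∈ E(G2) ✓
  (2,3) → (φ(2),φ(3)) = (1,7) ∈ E(G2) ✓
  (2,5) → (φ(2),φ(5)) = (1,3) ∈ E(G2) ✓
  (2,7) → (φ(2),φ(7)) = (1,6) ∈ E(G2) ✓
  (2,8) → (φ(2),φ(8)) = (1,9) ∈ E(G2) ✓
  (3,5) → (φ(3),φ(5)) = (3,7) ∈ E(G2) ✓
  (3,8) → (φ(3),φ(8)) = (7,9) ∈ E(G2) ✓
  (4,7) → (φ(4),φ(7)) = (5,6) ∈ E(G2) ✓
  (4,8) → (φ(4),φ(8)) = (5,9) ∈ E(G2) ✓
  (4,9) → (φ(4),φ(9)) = (2,5) ∈ E(G2) ✓
  (4,10) → (φ(4),φ(10)) = (5,8) ∈ E(G2) ✓
  (5,6) → (φ(5),φ(6)) = (3,10) ∈ E(G2) ✓
  (5,9) → (φ(5),φ(9)) = (2,3) ∈ E(G2) ✓
  (6,7) → (φ(6),φ(7)) = (6,10) ∈ E(G2) ✓
  (6,9) → (φ(6),φ(9)) = (2,10) ∈ E(G2) ✓
  (6,10) → (φ(6),φ(10)) = (8,10) ∈ E(G2) ✓
  (7,9) → (φ(7),φ(9)) = (2,6) ∈ E(G2) ✓
  (7,10) → (φ(7),φ(10)) = (6,8) ∈ E(G2) ✓
  (8,9) → (φ(8),φ(9)) = (2,9) ∈ E(G2) ✓
All 26 edges of G1 map to edges of G2, and |E(G1)| = |E(G2)| = 26, so φ is a bijection on edges as well as vertices. Hence G1 ≅ G2.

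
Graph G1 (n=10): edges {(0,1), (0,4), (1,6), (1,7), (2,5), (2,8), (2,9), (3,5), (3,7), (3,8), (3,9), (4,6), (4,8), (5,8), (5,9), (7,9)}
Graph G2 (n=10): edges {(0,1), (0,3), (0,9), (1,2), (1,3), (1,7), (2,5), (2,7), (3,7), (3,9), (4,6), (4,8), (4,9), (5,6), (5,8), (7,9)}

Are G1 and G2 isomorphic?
Yes, isomorphic

The graphs are isomorphic.
One valid mapping φ: V(G1) → V(G2): 0→8, 1→5, 2→0, 3→7, 4→4, 5→3, 6→6, 7→2, 8→9, 9→1

Verify φ preserves adjacency — for each edge of G1, its image is an edge of G2:
  (0,1) → (φ(0),φ(1)) = (5,8) ∈ E(G2) ✓
  (0,4) → (φ(0),φ(4)) = (4,8) ∈ E(G2) ✓
  (1,6) → (φ(1),φ(6)) = (5,6) ∈ E(G2) ✓
  (1,7) → (φ(1),φ(7)) = (2,5) ∈ E(G2) ✓
  (2,5) → (φ(2),φ(5)) = (0,3) ∈ E(G2) ✓
  (2,8) → (φ(2),φ(8)) = (0,9) ∈ E(G2) ✓
  (2,9) → (φ(2),φ(9)) = (0,1) ∈ E(G2) ✓
  (3,5) → (φ(3),φ(5)) = (3,7) ∈ E(G2) ✓
  (3,7) → (φ(3),φ(7)) = (2,7) ∈ E(G2) ✓
  (3,8) → (φ(3),φ(8)) = (7,9) ∈ E(G2) ✓
  (3,9) → (φ(3),φ(9)) = (1,7) ∈ E(G2) ✓
  (4,6) → (φ(4),φ(6)) = (4,6) ∈ E(G2) ✓
  (4,8) → (φ(4),φ(8)) = (4,9) ∈ E(G2) ✓
  (5,8) → (φ(5),φ(8)) = (3,9) ∈ E(G2) ✓
  (5,9) → (φ(5),φ(9)) = (1,3) ∈ E(G2) ✓
  (7,9) → (φ(7),φ(9)) = (1,2) ∈ E(G2) ✓
All 16 edges of G1 map to edges of G2, and |E(G1)| = |E(G2)| = 16, so φ is a bijection on edges as well as vertices. Hence G1 ≅ G2.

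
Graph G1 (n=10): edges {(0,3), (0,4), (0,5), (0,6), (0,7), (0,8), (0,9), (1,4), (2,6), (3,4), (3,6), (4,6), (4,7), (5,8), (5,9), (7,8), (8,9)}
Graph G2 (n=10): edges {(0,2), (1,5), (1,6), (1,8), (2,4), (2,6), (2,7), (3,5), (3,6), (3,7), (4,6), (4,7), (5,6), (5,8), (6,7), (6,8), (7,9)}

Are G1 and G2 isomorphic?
Yes, isomorphic

The graphs are isomorphic.
One valid mapping φ: V(G1) → V(G2): 0→6, 1→9, 2→0, 3→4, 4→7, 5→8, 6→2, 7→3, 8→5, 9→1

Verify φ preserves adjacency — for each edge of G1, its image is an edge of G2:
  (0,3) → (φ(0),φ(3)) = (4,6) ∈ E(G2) ✓
  (0,4) → (φ(0),φ(4)) = (6,7) ∈ E(G2) ✓
  (0,5) → (φ(0),φ(5)) = (6,8) ∈ E(G2) ✓
  (0,6) → (φ(0),φ(6)) = (2,6) ∈ E(G2) ✓
  (0,7) → (φ(0),φ(7)) = (3,6) ∈ E(G2) ✓
  (0,8) → (φ(0),φ(8)) = (5,6) ∈ E(G2) ✓
  (0,9) → (φ(0),φ(9)) = (1,6) ∈ E(G2) ✓
  (1,4) → (φ(1),φ(4)) = (7,9) ∈ E(G2) ✓
  (2,6) → (φ(2),φ(6)) = (0,2) ∈ E(G2) ✓
  (3,4) → (φ(3),φ(4)) = (4,7) ∈ E(G2) ✓
  (3,6) → (φ(3),φ(6)) = (2,4) ∈ E(G2) ✓
  (4,6) → (φ(4),φ(6)) = (2,7) ∈ E(G2) ✓
  (4,7) → (φ(4),φ(7)) = (3,7) ∈ E(G2) ✓
  (5,8) → (φ(5),φ(8)) = (5,8) ∈ E(G2) ✓
  (5,9) → (φ(5),φ(9)) = (1,8) ∈ E(G2) ✓
  (7,8) → (φ(7),φ(8)) = (3,5) ∈ E(G2) ✓
  (8,9) → (φ(8),φ(9)) = (1,5) ∈ E(G2) ✓
All 17 edges of G1 map to edges of G2, and |E(G1)| = |E(G2)| = 17, so φ is a bijection on edges as well as vertices. Hence G1 ≅ G2.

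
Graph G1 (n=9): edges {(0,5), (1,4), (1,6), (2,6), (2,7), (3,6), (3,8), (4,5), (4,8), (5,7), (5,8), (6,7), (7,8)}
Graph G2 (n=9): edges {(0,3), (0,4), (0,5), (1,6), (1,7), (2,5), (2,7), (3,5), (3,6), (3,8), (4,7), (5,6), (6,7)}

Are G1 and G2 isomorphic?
Yes, isomorphic

The graphs are isomorphic.
One valid mapping φ: V(G1) → V(G2): 0→8, 1→4, 2→1, 3→2, 4→0, 5→3, 6→7, 7→6, 8→5

Verify φ preserves adjacency — for each edge of G1, its image is an edge of G2:
  (0,5) → (φ(0),φ(5)) = (3,8) ∈ E(G2) ✓
  (1,4) → (φ(1),φ(4)) = (0,4) ∈ E(G2) ✓
  (1,6) → (φ(1),φ(6)) = (4,7) ∈ E(G2) ✓
  (2,6) → (φ(2),φ(6)) = (1,7) ∈ E(G2) ✓
  (2,7) → (φ(2),φ(7)) = (1,6) ∈ E(G2) ✓
  (3,6) → (φ(3),φ(6)) = (2,7) ∈ E(G2) ✓
  (3,8) → (φ(3),φ(8)) = (2,5) ∈ E(G2) ✓
  (4,5) → (φ(4),φ(5)) = (0,3) ∈ E(G2) ✓
  (4,8) → (φ(4),φ(8)) = (0,5) ∈ E(G2) ✓
  (5,7) → (φ(5),φ(7)) = (3,6) ∈ E(G2) ✓
  (5,8) → (φ(5),φ(8)) = (3,5) ∈ E(G2) ✓
  (6,7) → (φ(6),φ(7)) = (6,7) ∈ E(G2) ✓
  (7,8) → (φ(7),φ(8)) = (5,6) ∈ E(G2) ✓
All 13 edges of G1 map to edges of G2, and |E(G1)| = |E(G2)| = 13, so φ is a bijection on edges as well as vertices. Hence G1 ≅ G2.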